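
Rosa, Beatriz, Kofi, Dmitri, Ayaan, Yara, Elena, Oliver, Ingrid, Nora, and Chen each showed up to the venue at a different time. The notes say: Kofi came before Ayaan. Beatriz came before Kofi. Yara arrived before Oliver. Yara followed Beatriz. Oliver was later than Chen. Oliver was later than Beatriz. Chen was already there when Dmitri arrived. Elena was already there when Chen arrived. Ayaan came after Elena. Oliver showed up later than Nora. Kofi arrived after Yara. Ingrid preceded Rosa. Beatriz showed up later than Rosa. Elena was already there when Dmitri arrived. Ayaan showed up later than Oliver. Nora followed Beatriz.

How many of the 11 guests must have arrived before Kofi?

4

Directly stated before Kofi: Beatriz and Yara.
Ingrid reaches Kofi via Ingrid → Rosa → Beatriz → Kofi.
Rosa reaches Kofi via Rosa → Beatriz → Kofi.
No chain forces Nora (or any of the others) ahead of Kofi.
That's Beatriz, Ingrid, Rosa, and Yara — 4 in all.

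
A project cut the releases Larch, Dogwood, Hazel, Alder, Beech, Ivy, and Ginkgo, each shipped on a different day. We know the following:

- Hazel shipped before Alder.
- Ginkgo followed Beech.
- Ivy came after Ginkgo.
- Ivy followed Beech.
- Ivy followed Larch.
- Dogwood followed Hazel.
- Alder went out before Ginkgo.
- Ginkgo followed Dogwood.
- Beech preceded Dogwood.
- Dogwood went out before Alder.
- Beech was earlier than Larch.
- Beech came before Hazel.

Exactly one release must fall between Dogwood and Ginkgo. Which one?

Tracing the constraints gives Dogwood → Alder → Ginkgo, so Alder sits after Dogwood and before Ginkgo.
No other release is forced both after Dogwood and before Ginkgo.

Alder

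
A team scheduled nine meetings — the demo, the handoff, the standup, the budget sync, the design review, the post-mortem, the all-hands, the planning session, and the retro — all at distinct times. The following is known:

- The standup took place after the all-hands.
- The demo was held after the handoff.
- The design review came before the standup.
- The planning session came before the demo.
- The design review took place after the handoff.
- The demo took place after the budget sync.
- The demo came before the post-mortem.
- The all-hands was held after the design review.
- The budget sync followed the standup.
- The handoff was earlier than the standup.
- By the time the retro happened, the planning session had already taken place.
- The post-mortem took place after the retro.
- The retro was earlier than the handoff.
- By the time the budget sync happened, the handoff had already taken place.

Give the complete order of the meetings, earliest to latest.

The constraints fix every adjacent pair, so only one ordering works:
the planning session → the retro → the handoff → the design review → the all-hands → the standup → the budget sync → the demo → the post-mortem.

the planning session, the retro, the handoff, the design review, the all-hands, the standup, the budget sync, the demo, the post-mortem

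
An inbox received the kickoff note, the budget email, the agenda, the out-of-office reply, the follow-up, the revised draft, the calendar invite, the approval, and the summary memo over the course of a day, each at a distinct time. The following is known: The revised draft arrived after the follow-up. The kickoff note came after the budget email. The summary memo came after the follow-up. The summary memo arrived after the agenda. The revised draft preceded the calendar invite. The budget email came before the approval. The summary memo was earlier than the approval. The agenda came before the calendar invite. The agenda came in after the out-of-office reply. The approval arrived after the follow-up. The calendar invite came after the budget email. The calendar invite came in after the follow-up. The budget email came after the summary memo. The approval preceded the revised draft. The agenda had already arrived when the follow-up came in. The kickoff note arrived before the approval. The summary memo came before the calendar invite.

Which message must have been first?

the out-of-office reply

The out-of-office reply has a chain of constraints placing it before every other message, so the out-of-office reply must be first.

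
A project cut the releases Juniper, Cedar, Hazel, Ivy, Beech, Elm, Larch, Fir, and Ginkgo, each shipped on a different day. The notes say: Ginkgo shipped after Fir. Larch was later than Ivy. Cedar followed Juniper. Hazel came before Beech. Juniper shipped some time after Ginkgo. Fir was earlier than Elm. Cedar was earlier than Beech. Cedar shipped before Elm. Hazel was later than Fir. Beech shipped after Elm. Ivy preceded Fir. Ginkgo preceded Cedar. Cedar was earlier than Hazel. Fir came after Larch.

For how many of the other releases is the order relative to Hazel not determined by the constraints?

1

Forced before Hazel: Cedar, Fir, Ginkgo, Ivy, Juniper, and Larch; forced after Hazel: Beech.
That leaves Elm with no forced order relative to Hazel — 1.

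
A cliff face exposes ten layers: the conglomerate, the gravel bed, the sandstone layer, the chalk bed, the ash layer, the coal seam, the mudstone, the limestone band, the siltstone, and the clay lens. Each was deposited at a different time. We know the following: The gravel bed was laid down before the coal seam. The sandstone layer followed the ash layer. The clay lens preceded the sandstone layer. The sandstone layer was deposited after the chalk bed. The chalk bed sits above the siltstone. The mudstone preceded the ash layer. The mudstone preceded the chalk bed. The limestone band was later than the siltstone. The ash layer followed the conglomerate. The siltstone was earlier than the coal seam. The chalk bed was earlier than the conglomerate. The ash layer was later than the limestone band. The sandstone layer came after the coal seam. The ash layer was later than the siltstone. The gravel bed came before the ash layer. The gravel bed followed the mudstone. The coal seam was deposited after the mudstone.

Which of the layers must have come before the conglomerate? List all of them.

Directly stated before the conglomerate: the chalk bed.
The mudstone reaches the conglomerate via the mudstone → the chalk bed → the conglomerate.
The siltstone reaches the conglomerate via the siltstone → the chalk bed → the conglomerate.
No chain forces the limestone band (or any of the others) ahead of the conglomerate.

the chalk bed, the mudstone, the siltstone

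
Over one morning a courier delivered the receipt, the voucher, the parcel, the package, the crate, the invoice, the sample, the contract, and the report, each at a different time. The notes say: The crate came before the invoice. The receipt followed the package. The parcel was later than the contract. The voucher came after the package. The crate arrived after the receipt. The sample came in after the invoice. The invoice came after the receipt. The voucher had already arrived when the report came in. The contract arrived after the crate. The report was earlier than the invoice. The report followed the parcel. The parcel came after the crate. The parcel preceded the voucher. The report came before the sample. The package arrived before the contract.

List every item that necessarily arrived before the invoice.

the contract, the crate, the package, the parcel, the receipt, the report, the voucher

Directly stated before the invoice: the crate, the receipt, and the report.
The contract reaches the invoice via the contract → the parcel → the report → the invoice.
The package reaches the invoice via the package → the receipt → the invoice.
The parcel reaches the invoice via the parcel → the report → the invoice.
Likewise the voucher reaches the invoice by chaining the stated constraints.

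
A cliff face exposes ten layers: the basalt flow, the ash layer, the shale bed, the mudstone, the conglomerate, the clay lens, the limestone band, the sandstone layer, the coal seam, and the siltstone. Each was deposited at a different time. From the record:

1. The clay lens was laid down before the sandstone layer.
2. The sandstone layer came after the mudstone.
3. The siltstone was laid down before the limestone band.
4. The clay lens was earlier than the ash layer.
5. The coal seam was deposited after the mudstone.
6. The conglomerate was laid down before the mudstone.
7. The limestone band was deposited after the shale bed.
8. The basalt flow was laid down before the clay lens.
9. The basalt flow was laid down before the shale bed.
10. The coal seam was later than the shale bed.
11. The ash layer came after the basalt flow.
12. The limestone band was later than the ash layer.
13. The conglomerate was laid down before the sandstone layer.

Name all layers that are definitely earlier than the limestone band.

the ash layer, the basalt flow, the clay lens, the shale bed, the siltstone

Directly stated before the limestone band: the ash layer, the shale bed, and the siltstone.
The basalt flow reaches the limestone band via the basalt flow → the ash layer → the limestone band.
The clay lens reaches the limestone band via the clay lens → the ash layer → the limestone band.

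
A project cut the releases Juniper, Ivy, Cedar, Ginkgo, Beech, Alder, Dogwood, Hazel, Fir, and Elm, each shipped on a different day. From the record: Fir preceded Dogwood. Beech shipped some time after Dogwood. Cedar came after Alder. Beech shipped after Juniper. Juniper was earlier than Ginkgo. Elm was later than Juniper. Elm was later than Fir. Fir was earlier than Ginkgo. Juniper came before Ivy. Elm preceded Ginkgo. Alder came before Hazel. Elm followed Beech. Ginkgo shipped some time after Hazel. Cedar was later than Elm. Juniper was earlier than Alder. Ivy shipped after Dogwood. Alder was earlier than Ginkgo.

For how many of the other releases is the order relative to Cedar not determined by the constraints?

Forced before Cedar: Alder, Beech, Dogwood, Elm, Fir, and Juniper.
That leaves Ginkgo, Hazel, and Ivy with no forced order relative to Cedar — 3.

3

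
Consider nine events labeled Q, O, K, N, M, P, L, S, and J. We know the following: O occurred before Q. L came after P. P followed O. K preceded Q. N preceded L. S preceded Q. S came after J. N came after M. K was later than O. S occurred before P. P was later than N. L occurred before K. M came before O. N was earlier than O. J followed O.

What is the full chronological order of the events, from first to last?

M, N, O, J, S, P, L, K, Q

The constraints fix every adjacent pair, so only one ordering works:
M → N → O → J → S → P → L → K → Q.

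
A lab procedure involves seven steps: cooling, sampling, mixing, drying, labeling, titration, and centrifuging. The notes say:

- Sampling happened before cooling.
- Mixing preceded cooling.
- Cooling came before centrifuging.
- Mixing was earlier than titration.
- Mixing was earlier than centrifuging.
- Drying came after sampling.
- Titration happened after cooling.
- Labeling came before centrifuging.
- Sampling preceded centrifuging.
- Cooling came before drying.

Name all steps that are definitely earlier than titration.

cooling, mixing, sampling

Directly stated before titration: cooling and mixing.
Sampling reaches titration via sampling → cooling → titration.
No chain forces drying (or any of the others) ahead of titration.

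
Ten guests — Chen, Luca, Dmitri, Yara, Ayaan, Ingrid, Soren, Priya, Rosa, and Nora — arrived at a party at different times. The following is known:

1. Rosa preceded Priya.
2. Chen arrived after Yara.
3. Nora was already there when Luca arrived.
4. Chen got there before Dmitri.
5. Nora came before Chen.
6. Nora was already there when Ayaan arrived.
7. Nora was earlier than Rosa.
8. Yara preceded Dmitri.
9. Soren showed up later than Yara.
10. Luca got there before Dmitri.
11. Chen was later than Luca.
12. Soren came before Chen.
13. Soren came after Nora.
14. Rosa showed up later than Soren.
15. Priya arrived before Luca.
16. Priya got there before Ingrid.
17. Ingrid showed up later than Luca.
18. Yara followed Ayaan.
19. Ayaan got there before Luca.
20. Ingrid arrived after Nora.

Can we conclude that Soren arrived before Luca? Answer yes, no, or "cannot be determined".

Chain the constraints: Soren → Rosa → Priya → Luca. Each link is directly stated, so Soren comes before Luca.

yes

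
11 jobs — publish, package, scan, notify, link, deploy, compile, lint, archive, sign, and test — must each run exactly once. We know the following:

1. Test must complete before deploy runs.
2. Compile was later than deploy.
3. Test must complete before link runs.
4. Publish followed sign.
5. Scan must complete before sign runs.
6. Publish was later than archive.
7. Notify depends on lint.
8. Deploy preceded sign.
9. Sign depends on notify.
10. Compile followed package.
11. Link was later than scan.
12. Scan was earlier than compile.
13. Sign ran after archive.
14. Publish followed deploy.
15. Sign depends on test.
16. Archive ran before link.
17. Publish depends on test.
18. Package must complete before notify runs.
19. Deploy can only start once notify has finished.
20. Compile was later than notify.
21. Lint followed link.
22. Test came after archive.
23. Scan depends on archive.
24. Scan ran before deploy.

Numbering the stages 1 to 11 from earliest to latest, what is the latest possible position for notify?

Notify must come before compile, deploy, publish, and sign — 4 stages forced after it.
Everything else can be placed before notify in some valid order, so notify can sit as late as position 11 − 4 = 7.

7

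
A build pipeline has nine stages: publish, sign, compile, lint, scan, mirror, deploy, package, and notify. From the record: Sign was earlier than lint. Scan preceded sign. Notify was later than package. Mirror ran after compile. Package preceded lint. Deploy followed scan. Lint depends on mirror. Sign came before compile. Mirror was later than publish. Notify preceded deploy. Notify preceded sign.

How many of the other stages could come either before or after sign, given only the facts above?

2

Forced before sign: notify, package, and scan; forced after sign: compile, lint, and mirror.
That leaves deploy and publish with no forced order relative to sign — 2.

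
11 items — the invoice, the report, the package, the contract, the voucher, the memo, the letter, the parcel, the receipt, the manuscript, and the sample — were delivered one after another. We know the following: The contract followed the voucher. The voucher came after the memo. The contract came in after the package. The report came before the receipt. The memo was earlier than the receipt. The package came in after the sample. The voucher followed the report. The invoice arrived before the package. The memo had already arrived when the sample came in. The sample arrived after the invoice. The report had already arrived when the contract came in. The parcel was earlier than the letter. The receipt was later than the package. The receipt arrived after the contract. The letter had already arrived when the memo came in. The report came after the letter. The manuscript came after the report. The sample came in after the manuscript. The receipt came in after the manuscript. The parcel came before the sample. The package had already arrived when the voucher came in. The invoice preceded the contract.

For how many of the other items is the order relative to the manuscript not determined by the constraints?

2

Forced before the manuscript: the letter, the parcel, and the report; forced after the manuscript: the contract, the package, the receipt, the sample, and the voucher.
That leaves the invoice and the memo with no forced order relative to the manuscript — 2.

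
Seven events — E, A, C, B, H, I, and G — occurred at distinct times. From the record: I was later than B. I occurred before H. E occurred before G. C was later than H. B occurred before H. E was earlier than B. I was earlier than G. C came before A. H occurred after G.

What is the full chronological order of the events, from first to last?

The constraints fix every adjacent pair, so only one ordering works:
E → B → I → G → H → C → A.

E, B, I, G, H, C, A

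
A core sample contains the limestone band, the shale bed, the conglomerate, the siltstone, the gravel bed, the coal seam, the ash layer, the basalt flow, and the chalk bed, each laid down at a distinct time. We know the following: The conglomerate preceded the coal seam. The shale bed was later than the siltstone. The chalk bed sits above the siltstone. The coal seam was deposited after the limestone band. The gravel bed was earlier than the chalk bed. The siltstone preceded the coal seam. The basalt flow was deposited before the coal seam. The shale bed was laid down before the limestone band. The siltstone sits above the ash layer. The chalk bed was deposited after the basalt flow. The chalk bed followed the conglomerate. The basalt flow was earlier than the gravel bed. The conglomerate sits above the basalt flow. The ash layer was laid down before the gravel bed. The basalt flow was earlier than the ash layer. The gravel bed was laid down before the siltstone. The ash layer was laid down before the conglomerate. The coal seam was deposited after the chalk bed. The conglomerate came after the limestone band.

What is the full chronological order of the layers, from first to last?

the basalt flow, the ash layer, the gravel bed, the siltstone, the shale bed, the limestone band, the conglomerate, the chalk bed, the coal seam

The constraints fix every adjacent pair, so only one ordering works:
the basalt flow → the ash layer → the gravel bed → the siltstone → the shale bed → the limestone band → the conglomerate → the chalk bed → the coal seam.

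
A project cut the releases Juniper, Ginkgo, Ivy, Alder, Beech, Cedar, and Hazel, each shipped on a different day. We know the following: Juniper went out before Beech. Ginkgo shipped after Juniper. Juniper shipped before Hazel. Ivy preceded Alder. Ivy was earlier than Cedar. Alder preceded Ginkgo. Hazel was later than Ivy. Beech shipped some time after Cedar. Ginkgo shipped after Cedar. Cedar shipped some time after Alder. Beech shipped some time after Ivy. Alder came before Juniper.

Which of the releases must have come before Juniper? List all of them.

Directly stated before Juniper: Alder.
Ivy reaches Juniper via Ivy → Alder → Juniper.
No chain forces Hazel (or any of the others) ahead of Juniper.

Alder, Ivy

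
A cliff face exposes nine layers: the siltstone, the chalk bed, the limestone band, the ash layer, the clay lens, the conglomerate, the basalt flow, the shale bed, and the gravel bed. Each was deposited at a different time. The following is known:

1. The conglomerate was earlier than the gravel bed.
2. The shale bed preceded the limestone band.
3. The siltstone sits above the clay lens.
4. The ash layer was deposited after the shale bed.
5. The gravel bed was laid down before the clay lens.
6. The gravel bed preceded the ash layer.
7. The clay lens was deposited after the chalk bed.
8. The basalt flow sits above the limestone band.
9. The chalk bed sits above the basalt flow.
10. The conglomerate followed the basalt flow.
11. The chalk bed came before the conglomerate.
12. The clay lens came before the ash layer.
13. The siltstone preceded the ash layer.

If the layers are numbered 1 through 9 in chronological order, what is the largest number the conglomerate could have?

The conglomerate must come before the ash layer, the clay lens, the gravel bed, and the siltstone — 4 layers forced after it.
Everything else can be placed before the conglomerate in some valid order, so the conglomerate can sit as late as position 9 − 4 = 5.

5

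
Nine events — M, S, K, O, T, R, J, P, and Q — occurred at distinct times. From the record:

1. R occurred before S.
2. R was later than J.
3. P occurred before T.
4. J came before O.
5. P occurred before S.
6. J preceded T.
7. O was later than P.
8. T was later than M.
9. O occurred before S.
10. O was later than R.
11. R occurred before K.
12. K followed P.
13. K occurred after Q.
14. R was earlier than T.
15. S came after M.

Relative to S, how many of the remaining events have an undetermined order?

Forced before S: J, M, O, P, and R.
That leaves K, Q, and T with no forced order relative to S — 3.

3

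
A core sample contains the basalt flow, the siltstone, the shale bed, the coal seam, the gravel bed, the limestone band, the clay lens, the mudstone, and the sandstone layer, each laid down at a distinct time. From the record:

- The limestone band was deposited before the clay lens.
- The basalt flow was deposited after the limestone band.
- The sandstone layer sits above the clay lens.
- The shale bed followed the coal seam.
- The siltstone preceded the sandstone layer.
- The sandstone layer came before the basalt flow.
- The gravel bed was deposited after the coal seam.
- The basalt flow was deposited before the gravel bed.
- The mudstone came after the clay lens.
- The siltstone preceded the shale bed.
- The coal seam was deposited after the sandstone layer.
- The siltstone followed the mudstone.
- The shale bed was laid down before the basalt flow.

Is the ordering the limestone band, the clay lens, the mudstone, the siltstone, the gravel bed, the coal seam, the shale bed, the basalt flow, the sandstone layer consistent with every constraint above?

The constraints require the coal seam before the gravel bed, but in the proposed sequence the gravel bed appears ahead of the coal seam. That one violation is enough.

no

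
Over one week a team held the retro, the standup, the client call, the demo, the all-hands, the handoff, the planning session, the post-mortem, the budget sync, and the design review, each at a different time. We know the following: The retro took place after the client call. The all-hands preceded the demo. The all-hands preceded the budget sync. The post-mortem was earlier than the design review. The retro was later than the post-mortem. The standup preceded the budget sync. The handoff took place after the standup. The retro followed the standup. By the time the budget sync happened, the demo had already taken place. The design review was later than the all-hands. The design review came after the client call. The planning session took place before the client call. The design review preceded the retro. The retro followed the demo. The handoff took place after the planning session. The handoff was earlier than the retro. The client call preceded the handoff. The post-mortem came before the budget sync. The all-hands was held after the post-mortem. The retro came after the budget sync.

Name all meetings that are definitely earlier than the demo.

Directly stated before the demo: the all-hands.
The post-mortem reaches the demo via the post-mortem → the all-hands → the demo.
No chain forces the planning session (or any of the others) ahead of the demo.

the all-hands, the post-mortem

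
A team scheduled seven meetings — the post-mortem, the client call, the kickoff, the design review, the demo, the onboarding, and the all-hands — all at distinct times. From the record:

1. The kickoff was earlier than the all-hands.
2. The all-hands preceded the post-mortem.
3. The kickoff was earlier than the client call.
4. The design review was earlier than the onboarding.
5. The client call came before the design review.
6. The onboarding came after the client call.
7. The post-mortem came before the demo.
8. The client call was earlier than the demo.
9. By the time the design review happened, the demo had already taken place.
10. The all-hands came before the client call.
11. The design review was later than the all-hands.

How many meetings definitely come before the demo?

Directly stated before the demo: the client call and the post-mortem.
The all-hands reaches the demo via the all-hands → the post-mortem → the demo.
The kickoff reaches the demo via the kickoff → the client call → the demo.
No chain forces the onboarding (or any of the others) ahead of the demo.
That's the all-hands, the client call, the kickoff, and the post-mortem — 4 in all.

4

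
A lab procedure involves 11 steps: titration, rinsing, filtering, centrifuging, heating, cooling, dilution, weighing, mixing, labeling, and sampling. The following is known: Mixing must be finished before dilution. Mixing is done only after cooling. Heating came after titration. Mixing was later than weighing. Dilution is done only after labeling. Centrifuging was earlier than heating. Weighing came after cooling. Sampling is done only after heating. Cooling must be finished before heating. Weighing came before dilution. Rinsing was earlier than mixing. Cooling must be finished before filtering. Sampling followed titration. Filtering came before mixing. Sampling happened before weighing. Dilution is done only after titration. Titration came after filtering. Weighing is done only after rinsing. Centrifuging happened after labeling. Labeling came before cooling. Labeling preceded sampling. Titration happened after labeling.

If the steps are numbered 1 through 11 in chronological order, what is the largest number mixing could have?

Mixing must come before dilution — 1 step forced after it.
Everything else can be placed before mixing in some valid order, so mixing can sit as late as position 11 − 1 = 10.

10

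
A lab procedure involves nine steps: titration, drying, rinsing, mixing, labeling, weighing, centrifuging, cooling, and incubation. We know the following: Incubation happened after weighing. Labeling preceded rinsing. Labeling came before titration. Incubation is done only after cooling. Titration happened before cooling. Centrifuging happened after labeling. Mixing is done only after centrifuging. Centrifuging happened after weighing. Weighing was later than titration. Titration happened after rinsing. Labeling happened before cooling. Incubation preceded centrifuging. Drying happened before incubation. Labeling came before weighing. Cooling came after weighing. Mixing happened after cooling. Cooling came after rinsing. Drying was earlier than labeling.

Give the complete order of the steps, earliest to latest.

drying, labeling, rinsing, titration, weighing, cooling, incubation, centrifuging, mixing

The constraints fix every adjacent pair, so only one ordering works:
drying → labeling → rinsing → titration → weighing → cooling → incubation → centrifuging → mixing.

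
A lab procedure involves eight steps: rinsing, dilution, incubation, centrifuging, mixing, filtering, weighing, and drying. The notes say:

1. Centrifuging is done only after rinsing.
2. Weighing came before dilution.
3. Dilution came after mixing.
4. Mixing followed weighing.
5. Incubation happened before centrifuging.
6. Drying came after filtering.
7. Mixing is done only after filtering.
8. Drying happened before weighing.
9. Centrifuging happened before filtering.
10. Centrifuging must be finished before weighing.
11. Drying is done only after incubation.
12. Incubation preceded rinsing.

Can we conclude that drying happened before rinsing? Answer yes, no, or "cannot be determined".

no

Tracing the constraints gives rinsing → centrifuging → filtering → drying, so rinsing must come before drying.
That means drying cannot be before rinsing.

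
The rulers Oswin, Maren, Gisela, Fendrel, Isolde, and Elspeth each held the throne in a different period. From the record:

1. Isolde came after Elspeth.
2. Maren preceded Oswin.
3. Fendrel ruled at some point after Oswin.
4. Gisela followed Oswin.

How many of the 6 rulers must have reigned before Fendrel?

Directly stated before Fendrel: Oswin.
Maren reaches Fendrel via Maren → Oswin → Fendrel.
No chain forces Isolde (or any of the others) ahead of Fendrel.
That's Maren and Oswin — 2 in all.

2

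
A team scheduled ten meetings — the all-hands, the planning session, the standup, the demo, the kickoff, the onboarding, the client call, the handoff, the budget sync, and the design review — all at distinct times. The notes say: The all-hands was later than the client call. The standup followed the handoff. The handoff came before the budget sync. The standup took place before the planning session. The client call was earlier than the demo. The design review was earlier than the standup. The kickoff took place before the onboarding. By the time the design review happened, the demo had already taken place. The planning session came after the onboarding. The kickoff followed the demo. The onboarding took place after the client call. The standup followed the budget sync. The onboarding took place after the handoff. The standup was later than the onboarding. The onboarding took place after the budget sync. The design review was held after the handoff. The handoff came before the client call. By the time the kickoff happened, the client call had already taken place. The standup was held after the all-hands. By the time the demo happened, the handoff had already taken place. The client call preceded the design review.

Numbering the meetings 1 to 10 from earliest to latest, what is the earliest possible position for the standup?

9

The all-hands, the budget sync, the client call, the demo, the design review, the handoff, the kickoff, and the onboarding must all come before the standup — 8 forced predecessors.
Nothing else is forced ahead of the standup, so its earliest slot is position 8 + 1 = 9.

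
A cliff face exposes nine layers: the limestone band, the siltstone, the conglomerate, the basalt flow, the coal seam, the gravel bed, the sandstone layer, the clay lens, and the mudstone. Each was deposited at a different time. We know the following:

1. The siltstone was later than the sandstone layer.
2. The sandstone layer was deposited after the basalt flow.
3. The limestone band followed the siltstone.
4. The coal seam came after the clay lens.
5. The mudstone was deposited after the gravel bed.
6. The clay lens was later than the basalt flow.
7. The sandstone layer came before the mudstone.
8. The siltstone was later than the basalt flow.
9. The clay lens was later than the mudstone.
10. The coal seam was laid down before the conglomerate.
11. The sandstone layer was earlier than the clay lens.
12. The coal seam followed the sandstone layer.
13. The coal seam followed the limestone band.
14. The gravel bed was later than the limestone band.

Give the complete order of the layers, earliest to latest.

the basalt flow, the sandstone layer, the siltstone, the limestone band, the gravel bed, the mudstone, the clay lens, the coal seam, the conglomerate

The constraints fix every adjacent pair, so only one ordering works:
the basalt flow → the sandstone layer → the siltstone → the limestone band → the gravel bed → the mudstone → the clay lens → the coal seam → the conglomerate.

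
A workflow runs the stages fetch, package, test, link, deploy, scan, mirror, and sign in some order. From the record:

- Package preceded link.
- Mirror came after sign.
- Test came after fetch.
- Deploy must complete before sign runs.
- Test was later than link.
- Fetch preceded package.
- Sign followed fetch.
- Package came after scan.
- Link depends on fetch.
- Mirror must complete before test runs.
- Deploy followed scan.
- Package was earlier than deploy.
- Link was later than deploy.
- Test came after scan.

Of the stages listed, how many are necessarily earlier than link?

4

Directly stated before link: deploy, fetch, and package.
Scan reaches link via scan → package → link.
That's deploy, fetch, package, and scan — 4 in all.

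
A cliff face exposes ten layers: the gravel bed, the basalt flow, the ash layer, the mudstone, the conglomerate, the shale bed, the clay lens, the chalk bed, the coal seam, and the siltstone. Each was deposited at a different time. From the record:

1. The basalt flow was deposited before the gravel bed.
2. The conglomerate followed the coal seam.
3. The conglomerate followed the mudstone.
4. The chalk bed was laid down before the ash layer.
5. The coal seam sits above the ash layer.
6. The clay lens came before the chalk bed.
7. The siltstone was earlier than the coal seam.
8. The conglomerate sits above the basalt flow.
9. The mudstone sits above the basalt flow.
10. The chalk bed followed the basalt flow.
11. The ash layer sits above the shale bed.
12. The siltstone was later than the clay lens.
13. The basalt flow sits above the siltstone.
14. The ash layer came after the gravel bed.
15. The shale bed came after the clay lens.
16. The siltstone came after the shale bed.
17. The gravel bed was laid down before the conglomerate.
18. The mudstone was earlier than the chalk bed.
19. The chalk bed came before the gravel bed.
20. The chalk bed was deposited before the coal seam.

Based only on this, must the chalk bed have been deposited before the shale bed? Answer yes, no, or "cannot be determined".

no

Tracing the constraints gives the shale bed → the siltstone → the basalt flow → the chalk bed, so the shale bed must come before the chalk bed.
That means the chalk bed cannot be before the shale bed.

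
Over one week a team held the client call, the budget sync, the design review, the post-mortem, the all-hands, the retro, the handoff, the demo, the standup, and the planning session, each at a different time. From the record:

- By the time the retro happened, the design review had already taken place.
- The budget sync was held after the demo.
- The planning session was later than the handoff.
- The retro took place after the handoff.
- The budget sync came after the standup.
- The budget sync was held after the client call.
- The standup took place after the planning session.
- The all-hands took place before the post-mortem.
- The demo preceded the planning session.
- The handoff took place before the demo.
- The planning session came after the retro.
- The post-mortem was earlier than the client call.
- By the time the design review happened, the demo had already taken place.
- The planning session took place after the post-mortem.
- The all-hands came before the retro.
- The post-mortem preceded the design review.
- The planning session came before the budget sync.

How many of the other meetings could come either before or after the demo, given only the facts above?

3

Forced before the demo: the handoff; forced after the demo: the budget sync, the design review, the planning session, the retro, and the standup.
That leaves the all-hands, the client call, and the post-mortem with no forced order relative to the demo — 3.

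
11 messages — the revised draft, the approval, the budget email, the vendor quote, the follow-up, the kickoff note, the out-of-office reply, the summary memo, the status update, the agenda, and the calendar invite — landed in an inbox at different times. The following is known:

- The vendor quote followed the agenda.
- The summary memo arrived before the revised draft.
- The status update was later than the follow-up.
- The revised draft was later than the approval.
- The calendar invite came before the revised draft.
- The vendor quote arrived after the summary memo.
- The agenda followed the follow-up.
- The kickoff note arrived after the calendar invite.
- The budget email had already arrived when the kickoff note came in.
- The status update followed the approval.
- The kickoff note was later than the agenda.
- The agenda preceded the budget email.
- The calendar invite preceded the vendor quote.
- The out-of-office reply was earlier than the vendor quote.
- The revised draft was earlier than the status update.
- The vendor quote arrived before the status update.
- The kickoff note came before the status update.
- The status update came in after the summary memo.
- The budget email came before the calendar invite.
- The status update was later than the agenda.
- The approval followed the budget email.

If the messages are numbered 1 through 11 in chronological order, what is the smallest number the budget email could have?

The agenda and the follow-up must both come before the budget email — 2 forced predecessors.
Nothing else is forced ahead of the budget email, so its earliest slot is position 2 + 1 = 3.

3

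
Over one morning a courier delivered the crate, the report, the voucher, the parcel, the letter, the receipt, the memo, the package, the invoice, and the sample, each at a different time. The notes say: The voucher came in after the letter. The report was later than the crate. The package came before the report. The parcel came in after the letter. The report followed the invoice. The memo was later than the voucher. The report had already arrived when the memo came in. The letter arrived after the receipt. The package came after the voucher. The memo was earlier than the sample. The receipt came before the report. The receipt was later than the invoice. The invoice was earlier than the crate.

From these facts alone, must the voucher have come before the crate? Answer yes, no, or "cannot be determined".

No chain of stated constraints runs from the voucher to the crate, and none runs from the crate to the voucher either.
So the relative order of the voucher and the crate is not fixed by the given facts.

cannot be determined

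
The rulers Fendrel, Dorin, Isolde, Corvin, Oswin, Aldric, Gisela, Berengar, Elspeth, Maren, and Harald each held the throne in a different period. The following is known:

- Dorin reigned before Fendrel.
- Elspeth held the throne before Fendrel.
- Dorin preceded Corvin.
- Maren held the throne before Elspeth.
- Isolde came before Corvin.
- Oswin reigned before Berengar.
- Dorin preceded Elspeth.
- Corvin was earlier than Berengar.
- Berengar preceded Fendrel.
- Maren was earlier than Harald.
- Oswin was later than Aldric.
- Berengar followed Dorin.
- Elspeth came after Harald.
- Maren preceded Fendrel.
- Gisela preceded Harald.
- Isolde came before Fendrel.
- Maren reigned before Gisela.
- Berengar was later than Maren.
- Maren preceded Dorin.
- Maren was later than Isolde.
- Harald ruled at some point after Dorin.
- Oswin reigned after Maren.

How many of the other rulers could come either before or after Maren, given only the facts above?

Forced before Maren: Isolde; forced after Maren: Berengar, Corvin, Dorin, Elspeth, Fendrel, Gisela, Harald, and Oswin.
That leaves Aldric with no forced order relative to Maren — 1.

1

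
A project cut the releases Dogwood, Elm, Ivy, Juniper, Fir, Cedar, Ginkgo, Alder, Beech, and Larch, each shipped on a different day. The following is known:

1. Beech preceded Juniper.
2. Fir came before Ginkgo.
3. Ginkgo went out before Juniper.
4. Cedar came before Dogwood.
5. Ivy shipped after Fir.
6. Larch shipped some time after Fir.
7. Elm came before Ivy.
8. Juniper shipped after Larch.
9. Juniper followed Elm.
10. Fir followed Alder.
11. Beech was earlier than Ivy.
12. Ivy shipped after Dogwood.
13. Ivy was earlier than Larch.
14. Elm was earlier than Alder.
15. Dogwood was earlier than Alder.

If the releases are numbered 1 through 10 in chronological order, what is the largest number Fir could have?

Fir must come before Ginkgo, Ivy, Juniper, and Larch — 4 releases forced after it.
Everything else can be placed before Fir in some valid order, so Fir can sit as late as position 10 − 4 = 6.

6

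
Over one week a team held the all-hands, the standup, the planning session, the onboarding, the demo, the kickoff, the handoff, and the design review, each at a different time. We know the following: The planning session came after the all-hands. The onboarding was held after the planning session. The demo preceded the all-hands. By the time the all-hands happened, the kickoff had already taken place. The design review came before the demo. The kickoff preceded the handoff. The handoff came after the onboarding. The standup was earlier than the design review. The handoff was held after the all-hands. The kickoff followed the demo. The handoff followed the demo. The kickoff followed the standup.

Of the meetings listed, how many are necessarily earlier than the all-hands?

4

Directly stated before the all-hands: the demo and the kickoff.
The design review reaches the all-hands via the design review → the demo → the all-hands.
The standup reaches the all-hands via the standup → the kickoff → the all-hands.
No chain forces the onboarding (or any of the others) ahead of the all-hands.
That's the demo, the design review, the kickoff, and the standup — 4 in all.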